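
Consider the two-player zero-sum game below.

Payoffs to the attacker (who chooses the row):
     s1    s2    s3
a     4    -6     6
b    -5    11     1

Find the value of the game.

7/13

Column s3 is strictly dominated by s1 for the defender (it gives the attacker more in every row).
The remaining 2×2 game on (a, b) × (s1, s2) has no saddle point. Let the attacker play a with probability p; indifference gives 4p − 5(1−p) = −6p + 11(1−p), so p = 8/13.
Similarly the defender's optimal q on s1 is 17/26, and the value is 4·(17/26) + (-6)·(9/26) = 7/13.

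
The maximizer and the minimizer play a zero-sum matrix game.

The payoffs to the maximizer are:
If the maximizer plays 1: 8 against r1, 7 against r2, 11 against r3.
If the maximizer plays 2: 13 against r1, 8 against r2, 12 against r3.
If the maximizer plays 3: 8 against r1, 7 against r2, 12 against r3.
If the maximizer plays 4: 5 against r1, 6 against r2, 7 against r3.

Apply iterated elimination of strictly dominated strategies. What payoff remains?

8

Row 1 is strictly dominated by row 2 (13>8, 8>7, 12>11); eliminate 1.
Row 4 is strictly dominated by row 2 (13>5, 8>6, 12>7); eliminate 4.
Column r1 is strictly dominated by r2 for the minimizer (8<13, 7<8); eliminate r1.
Column r3 is strictly dominated by r2 for the minimizer (8<12, 7<12); eliminate r3.
Row 3 is strictly dominated by row 2 (8>7); eliminate 3.
Only (2, r2) remains, with payoff 8.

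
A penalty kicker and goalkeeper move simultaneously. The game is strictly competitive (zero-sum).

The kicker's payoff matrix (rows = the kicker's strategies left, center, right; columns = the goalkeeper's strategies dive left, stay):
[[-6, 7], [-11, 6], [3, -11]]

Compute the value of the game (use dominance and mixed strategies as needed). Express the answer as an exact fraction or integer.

Row center is strictly dominated by row left, so the kicker never plays it.
The remaining 2×2 game on (left, right) × (dive left, stay) has no saddle point. Let the kicker play left with probability p; indifference gives −6p + 3(1−p) = 7p − 11(1−p), so p = 14/27.
Similarly the goalkeeper's optimal q on dive left is 2/3, and the value is -6·(2/3) + (7)·(1/3) = -5/3.

-5/3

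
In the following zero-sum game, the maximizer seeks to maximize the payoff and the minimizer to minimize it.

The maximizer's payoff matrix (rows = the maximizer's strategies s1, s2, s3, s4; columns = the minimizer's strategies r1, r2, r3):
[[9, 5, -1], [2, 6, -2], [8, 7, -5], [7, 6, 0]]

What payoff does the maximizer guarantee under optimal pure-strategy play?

0

Row minima: -1, -2, -5, 0 → the maximizer's maximin is 0.
Column maxima: 9, 7, 0 → the minimizer's minimax is 0.
They coincide at (s4, r3), so the value is 0.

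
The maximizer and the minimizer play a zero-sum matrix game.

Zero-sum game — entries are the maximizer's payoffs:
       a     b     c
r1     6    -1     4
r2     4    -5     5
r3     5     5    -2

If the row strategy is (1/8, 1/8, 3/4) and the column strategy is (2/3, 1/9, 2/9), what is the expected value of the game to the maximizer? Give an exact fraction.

43/12

Against (2/3, 1/9, 2/9), each row's expected payoff is r1: 43/9; r2: 29/9; r3: 31/9.
Taking the (1/8, 1/8, 3/4)-weighted average: (1/8)·(43/9) + (1/8)·(29/9) + (3/4)·(31/9) = 43/12.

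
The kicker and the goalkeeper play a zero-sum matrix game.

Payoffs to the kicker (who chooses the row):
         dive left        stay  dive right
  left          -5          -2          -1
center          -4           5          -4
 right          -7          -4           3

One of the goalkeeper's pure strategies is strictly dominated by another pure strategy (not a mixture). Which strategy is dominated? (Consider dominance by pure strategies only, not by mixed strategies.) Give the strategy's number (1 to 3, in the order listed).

The goalkeeper prefers columns that give the kicker less. Compare stay with dive left: -5 < -2, -4 < 5, -7 < -4.
So dive left strictly dominates stay for the goalkeeper; stay is strictly dominated.

2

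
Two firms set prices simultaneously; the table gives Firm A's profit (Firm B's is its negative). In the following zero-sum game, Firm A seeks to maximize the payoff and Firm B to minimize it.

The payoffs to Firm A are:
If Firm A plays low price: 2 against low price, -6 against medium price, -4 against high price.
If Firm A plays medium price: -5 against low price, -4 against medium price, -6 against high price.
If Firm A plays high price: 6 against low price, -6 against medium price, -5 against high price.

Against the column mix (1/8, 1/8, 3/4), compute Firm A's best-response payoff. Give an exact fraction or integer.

low price: (2)·(1/8) + (-6)·(1/8) + (-4)·(3/4) = -7/2.
medium price: (-5)·(1/8) + (-4)·(1/8) + (-6)·(3/4) = -45/8.
high price: (6)·(1/8) + (-6)·(1/8) + (-5)·(3/4) = -15/4.
The best pure response is low price with expected payoff -7/2.

-7/2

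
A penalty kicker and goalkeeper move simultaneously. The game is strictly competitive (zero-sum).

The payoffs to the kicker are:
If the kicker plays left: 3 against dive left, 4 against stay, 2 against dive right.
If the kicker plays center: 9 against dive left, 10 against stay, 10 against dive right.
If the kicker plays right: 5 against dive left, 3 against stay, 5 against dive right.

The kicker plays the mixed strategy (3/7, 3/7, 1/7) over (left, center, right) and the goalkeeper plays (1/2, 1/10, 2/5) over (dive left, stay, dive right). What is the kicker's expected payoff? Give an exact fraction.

Against (1/2, 1/10, 2/5), each row's expected payoff is left: 27/10; center: 19/2; right: 24/5.
Taking the (3/7, 3/7, 1/7)-weighted average: (3/7)·(27/10) + (3/7)·(19/2) + (1/7)·(24/5) = 207/35.

207/35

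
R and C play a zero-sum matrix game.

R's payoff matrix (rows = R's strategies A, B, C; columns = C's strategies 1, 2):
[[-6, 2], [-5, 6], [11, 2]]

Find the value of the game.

Row A is strictly dominated by row B, so R never plays it.
The remaining 2×2 game on (B, C) × (1, 2) has no saddle point. Let R play B with probability p; indifference gives −5p + 11(1−p) = 6p + 2(1−p), so p = 9/20.
Similarly C's optimal q on 1 is 1/5, and the value is -5·(1/5) + (6)·(4/5) = 19/5.

19/5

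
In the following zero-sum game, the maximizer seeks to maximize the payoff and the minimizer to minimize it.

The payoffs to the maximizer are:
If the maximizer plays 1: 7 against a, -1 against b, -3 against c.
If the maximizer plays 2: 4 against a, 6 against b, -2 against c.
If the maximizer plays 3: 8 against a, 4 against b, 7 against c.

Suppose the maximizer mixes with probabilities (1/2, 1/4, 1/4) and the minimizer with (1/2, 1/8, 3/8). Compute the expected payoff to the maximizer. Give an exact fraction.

109/32

Against (1/2, 1/8, 3/8), each row's expected payoff is 1: 9/4; 2: 2; 3: 57/8.
Taking the (1/2, 1/4, 1/4)-weighted average: (1/2)·(9/4) + (1/4)·(2) + (1/4)·(57/8) = 109/32.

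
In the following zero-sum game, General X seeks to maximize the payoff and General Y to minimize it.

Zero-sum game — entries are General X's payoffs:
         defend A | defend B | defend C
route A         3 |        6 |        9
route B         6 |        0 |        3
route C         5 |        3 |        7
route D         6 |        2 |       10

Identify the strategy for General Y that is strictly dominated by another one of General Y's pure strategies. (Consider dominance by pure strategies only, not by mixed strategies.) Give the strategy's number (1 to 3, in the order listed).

3

General Y prefers columns that give General X less. Compare defend C with defend B: 6 < 9, 0 < 3, 3 < 7, 2 < 10.
So defend B strictly dominates defend C for General Y; defend C is strictly dominated.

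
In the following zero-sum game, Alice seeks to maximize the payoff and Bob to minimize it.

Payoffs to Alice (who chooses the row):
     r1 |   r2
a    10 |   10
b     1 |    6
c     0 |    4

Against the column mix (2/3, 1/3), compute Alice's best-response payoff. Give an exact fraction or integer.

10

a: (10)·(2/3) + (10)·(1/3) = 10.
b: (1)·(2/3) + (6)·(1/3) = 8/3.
c: (0)·(2/3) + (4)·(1/3) = 4/3.
The best pure response is a with expected payoff 10.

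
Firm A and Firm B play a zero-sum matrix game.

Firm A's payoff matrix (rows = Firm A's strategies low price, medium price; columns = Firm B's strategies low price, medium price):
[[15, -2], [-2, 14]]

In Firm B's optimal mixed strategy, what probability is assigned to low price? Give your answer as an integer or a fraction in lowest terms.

16/33

Row minima are -2 and -2, so Firm A's maximin is -2; column maxima are 15 and 14, so Firm B's minimax is 14. These differ, so the equilibrium is in mixed strategies.
Let Firm B play low price with probability q. Firm A is indifferent when 15q − 2(1−q) = −2q + 14(1−q), giving q = 16/33.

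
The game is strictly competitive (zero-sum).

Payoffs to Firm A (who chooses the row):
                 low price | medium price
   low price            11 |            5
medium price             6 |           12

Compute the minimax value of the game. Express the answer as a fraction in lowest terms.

17/2

Row minima are 5 and 6, so Firm A's maximin is 6; column maxima are 11 and 12, so Firm B's minimax is 11. These differ, so the equilibrium is in mixed strategies.
Let Firm A play low price with probability p. Firm B is indifferent when 11p + 6(1−p) = 5p + 12(1−p), giving p = 1/2.
Let Firm B play low price with probability q. Firm A is indifferent when 11q + 5(1−q) = 6q + 12(1−q), giving q = 7/12.
The value is 11·(7/12) + (5)·(5/12) = 17/2.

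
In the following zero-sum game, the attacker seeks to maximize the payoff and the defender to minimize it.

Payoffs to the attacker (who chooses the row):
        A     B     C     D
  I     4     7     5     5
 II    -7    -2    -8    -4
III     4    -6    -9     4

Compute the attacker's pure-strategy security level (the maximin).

4

The worst-case payoff for each row is I: 4, II: -8, III: -9.
The best of these is 4.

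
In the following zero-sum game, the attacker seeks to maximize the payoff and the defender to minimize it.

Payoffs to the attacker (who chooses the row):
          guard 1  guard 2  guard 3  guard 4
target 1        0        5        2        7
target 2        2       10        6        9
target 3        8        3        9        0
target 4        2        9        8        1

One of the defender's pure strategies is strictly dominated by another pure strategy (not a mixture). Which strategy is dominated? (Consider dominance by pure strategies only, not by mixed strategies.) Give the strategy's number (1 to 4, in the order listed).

3

The defender prefers columns that give the attacker less. Compare guard 3 with guard 1: 0 < 2, 2 < 6, 8 < 9, 2 < 8.
So guard 1 strictly dominates guard 3 for the defender; guard 3 is strictly dominated.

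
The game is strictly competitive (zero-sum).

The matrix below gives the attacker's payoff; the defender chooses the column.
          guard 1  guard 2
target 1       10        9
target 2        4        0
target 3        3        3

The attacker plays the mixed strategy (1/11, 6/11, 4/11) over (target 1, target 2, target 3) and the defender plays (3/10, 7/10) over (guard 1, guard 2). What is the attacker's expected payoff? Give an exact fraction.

57/22

Against (3/10, 7/10), each row's expected payoff is target 1: 93/10; target 2: 6/5; target 3: 3.
Taking the (1/11, 6/11, 4/11)-weighted average: (1/11)·(93/10) + (6/11)·(6/5) + (4/11)·(3) = 57/22.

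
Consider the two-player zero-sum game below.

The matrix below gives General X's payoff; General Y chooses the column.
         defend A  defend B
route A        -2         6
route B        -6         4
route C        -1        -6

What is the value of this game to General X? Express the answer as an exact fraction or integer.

Row route B is strictly dominated by row route A, so General X never plays it.
The remaining 2×2 game on (route A, route C) × (defend A, defend B) has no saddle point. Let General X play route A with probability p; indifference gives −2p − (1−p) = 6p − 6(1−p), so p = 5/13.
Similarly General Y's optimal q on defend A is 12/13, and the value is -2·(12/13) + (6)·(1/13) = -18/13.

-18/13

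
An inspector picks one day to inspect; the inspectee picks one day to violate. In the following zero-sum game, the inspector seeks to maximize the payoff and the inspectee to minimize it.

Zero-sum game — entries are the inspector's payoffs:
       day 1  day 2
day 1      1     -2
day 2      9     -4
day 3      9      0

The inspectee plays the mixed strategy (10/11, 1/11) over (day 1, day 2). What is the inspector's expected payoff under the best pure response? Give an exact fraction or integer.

day 1: (1)·(10/11) + (-2)·(1/11) = 8/11.
day 2: (9)·(10/11) + (-4)·(1/11) = 86/11.
day 3: (9)·(10/11) + (0)·(1/11) = 90/11.
The best pure response is day 3 with expected payoff 90/11.

90/11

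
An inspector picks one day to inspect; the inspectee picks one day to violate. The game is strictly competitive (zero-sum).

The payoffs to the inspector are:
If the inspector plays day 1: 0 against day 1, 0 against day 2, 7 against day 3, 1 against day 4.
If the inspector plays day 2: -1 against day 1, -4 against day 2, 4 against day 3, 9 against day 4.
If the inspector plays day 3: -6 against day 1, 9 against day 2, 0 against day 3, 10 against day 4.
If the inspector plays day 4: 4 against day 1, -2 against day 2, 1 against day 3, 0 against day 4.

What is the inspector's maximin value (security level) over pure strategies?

0

The worst-case payoff for each row is day 1: 0, day 2: -4, day 3: -6, day 4: -2.
The best of these is 0.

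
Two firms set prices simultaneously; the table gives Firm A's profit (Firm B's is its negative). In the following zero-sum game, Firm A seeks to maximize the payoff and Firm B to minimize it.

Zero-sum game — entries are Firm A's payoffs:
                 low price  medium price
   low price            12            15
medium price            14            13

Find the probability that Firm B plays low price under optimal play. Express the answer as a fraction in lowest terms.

1/2

Row minima are 12 and 13, so Firm A's maximin is 13; column maxima are 14 and 15, so Firm B's minimax is 14. These differ, so the equilibrium is in mixed strategies.
Let Firm B play low price with probability q. Firm A is indifferent when 12q + 15(1−q) = 14q + 13(1−q), giving q = 1/2.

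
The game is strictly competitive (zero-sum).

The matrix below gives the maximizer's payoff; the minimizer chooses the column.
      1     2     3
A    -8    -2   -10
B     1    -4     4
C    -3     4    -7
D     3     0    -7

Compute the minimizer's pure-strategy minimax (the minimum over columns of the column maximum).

3

The worst case (largest entry) in each column is 1: 3, 2: 4, 3: 4.
The best (smallest) of these is 3.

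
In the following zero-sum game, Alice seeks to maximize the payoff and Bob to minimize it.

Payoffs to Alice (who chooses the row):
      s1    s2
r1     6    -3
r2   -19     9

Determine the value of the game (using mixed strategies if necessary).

-3/37

Row minima are -3 and -19, so Alice's maximin is -3; column maxima are 6 and 9, so Bob's minimax is 6. These differ, so the equilibrium is in mixed strategies.
Let Alice play r1 with probability p. Bob is indifferent when 6p − 19(1−p) = −3p + 9(1−p), giving p = 28/37.
Let Bob play s1 with probability q. Alice is indifferent when 6q − 3(1−q) = −19q + 9(1−q), giving q = 12/37.
The value is 6·(12/37) + (-3)·(25/37) = -3/37.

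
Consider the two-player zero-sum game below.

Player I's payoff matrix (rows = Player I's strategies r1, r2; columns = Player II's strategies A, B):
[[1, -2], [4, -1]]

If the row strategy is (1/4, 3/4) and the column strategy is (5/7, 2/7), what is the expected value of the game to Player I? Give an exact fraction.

55/28

Against (5/7, 2/7), each row's expected payoff is r1: 1/7; r2: 18/7.
Taking the (1/4, 3/4)-weighted average: (1/4)·(1/7) + (3/4)·(18/7) = 55/28.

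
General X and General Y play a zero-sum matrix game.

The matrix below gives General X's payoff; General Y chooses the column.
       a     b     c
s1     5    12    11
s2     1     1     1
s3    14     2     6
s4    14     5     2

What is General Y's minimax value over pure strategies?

The worst case (largest entry) in each column is a: 14, b: 12, c: 11.
The best (smallest) of these is 11.

11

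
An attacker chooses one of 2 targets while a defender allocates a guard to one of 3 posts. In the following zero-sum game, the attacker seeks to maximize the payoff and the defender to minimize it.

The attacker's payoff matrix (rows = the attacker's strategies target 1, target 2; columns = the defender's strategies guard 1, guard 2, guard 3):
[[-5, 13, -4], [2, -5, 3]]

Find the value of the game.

Column guard 3 is strictly dominated by guard 1 for the defender (it gives the attacker more in every row).
The remaining 2×2 game on (target 1, target 2) × (guard 1, guard 2) has no saddle point. Let the attacker play target 1 with probability p; indifference gives −5p + 2(1−p) = 13p − 5(1−p), so p = 7/25.
Similarly the defender's optimal q on guard 1 is 18/25, and the value is -5·(18/25) + (13)·(7/25) = 1/25.

1/25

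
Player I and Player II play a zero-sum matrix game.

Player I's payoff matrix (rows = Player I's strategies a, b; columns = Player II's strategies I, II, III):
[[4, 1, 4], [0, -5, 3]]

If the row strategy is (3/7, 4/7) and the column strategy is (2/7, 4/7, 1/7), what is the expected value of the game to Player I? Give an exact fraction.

-20/49

Against (2/7, 4/7, 1/7), each row's expected payoff is a: 16/7; b: -17/7.
Taking the (3/7, 4/7)-weighted average: (3/7)·(16/7) + (4/7)·(-17/7) = -20/49.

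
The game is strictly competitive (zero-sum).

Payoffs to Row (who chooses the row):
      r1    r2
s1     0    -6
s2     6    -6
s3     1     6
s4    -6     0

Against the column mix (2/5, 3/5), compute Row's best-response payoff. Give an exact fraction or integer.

s1: (0)·(2/5) + (-6)·(3/5) = -18/5.
s2: (6)·(2/5) + (-6)·(3/5) = -6/5.
s3: (1)·(2/5) + (6)·(3/5) = 4.
s4: (-6)·(2/5) + (0)·(3/5) = -12/5.
The best pure response is s3 with expected payoff 4.

4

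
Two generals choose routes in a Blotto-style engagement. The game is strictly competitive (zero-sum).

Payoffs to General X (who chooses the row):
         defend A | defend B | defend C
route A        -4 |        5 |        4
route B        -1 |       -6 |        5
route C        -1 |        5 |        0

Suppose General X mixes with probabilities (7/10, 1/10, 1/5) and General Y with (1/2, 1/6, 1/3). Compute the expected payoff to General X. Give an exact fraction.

Against (1/2, 1/6, 1/3), each row's expected payoff is route A: 1/6; route B: 1/6; route C: 1/3.
Taking the (7/10, 1/10, 1/5)-weighted average: (7/10)·(1/6) + (1/10)·(1/6) + (1/5)·(1/3) = 1/5.

1/5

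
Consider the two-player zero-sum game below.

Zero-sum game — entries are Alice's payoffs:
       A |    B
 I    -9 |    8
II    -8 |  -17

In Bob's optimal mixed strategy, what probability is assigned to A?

25/26

Row minima are -9 and -17, so Alice's maximin is -9; column maxima are -8 and 8, so Bob's minimax is -8. These differ, so the equilibrium is in mixed strategies.
Let Bob play A with probability q. Alice is indifferent when −9q + 8(1−q) = −8q − 17(1−q), giving q = 25/26.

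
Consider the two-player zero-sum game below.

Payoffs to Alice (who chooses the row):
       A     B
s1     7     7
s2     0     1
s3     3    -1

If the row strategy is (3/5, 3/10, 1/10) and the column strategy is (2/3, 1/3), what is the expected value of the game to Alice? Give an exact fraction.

67/15

Against (2/3, 1/3), each row's expected payoff is s1: 7; s2: 1/3; s3: 5/3.
Taking the (3/5, 3/10, 1/10)-weighted average: (3/5)·(7) + (3/10)·(1/3) + (1/10)·(5/3) = 67/15.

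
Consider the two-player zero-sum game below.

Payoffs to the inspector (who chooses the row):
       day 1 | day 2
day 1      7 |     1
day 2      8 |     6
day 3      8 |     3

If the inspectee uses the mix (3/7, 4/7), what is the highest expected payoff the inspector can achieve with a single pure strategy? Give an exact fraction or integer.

day 1: (7)·(3/7) + (1)·(4/7) = 25/7.
day 2: (8)·(3/7) + (6)·(4/7) = 48/7.
day 3: (8)·(3/7) + (3)·(4/7) = 36/7.
The best pure response is day 2 with expected payoff 48/7.

48/7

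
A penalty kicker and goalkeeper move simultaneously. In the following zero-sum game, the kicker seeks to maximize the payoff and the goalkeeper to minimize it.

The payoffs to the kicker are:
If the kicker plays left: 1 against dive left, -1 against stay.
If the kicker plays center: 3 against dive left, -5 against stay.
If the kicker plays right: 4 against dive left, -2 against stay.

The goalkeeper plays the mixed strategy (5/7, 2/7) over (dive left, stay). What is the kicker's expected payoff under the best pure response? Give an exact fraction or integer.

left: (1)·(5/7) + (-1)·(2/7) = 3/7.
center: (3)·(5/7) + (-5)·(2/7) = 5/7.
right: (4)·(5/7) + (-2)·(2/7) = 16/7.
The best pure response is right with expected payoff 16/7.

16/7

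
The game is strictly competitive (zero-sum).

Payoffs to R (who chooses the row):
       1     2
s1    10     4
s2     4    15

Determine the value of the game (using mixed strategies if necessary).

134/17

Row minima are 4 and 4, so R's maximin is 4; column maxima are 10 and 15, so C's minimax is 10. These differ, so the equilibrium is in mixed strategies.
Let R play s1 with probability p. C is indifferent when 10p + 4(1−p) = 4p + 15(1−p), giving p = 11/17.
Let C play 1 with probability q. R is indifferent when 10q + 4(1−q) = 4q + 15(1−q), giving q = 11/17.
The value is 10·(11/17) + (4)·(6/17) = 134/17.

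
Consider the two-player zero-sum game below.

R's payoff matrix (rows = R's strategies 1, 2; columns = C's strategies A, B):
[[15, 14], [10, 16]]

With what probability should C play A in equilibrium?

Row minima are 14 and 10, so R's maximin is 14; column maxima are 15 and 16, so C's minimax is 15. These differ, so the equilibrium is in mixed strategies.
Let C play A with probability q. R is indifferent when 15q + 14(1−q) = 10q + 16(1−q), giving q = 2/7.

2/7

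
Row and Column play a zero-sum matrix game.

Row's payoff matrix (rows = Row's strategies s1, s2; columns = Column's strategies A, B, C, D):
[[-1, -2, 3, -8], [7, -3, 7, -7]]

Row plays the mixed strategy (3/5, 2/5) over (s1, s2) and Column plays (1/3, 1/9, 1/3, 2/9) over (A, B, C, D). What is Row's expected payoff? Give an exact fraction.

14/45

Against (1/3, 1/9, 1/3, 2/9), each row's expected payoff is s1: -4/3; s2: 25/9.
Taking the (3/5, 2/5)-weighted average: (3/5)·(-4/3) + (2/5)·(25/9) = 14/45.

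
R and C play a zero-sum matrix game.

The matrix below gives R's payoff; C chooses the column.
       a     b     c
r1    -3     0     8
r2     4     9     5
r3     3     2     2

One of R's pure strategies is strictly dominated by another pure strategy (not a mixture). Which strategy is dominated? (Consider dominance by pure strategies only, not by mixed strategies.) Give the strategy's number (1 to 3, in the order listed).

Compare r3 with r2: 4 > 3, 9 > 2, 5 > 2.
So r2 strictly dominates r3 for R; r3 is strictly dominated.

3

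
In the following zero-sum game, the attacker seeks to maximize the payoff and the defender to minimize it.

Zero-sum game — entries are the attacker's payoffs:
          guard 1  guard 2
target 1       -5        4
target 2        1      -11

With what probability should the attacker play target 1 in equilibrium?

4/7

Row minima are -5 and -11, so the attacker's maximin is -5; column maxima are 1 and 4, so the defender's minimax is 1. These differ, so the equilibrium is in mixed strategies.
Let the attacker play target 1 with probability p. The defender is indifferent when −5p + (1−p) = 4p − 11(1−p), giving p = 4/7.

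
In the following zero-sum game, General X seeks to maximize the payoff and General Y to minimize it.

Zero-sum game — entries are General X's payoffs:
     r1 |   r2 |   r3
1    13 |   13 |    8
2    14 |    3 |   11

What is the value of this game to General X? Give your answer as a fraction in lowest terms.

Column r1 is strictly dominated by r3 for General Y (it gives General X more in every row).
The remaining 2×2 game on (1, 2) × (r2, r3) has no saddle point. Let General X play 1 with probability p; indifference gives 13p + 3(1−p) = 8p + 11(1−p), so p = 8/13.
Similarly General Y's optimal q on r2 is 3/13, and the value is 13·(3/13) + (8)·(10/13) = 119/13.

119/13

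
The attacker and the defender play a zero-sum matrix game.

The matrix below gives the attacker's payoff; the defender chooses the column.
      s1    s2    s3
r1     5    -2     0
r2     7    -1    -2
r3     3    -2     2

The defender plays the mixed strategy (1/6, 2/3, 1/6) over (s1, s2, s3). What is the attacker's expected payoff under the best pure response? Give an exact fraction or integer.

r1: (5)·(1/6) + (-2)·(2/3) + (0)·(1/6) = -1/2.
r2: (7)·(1/6) + (-1)·(2/3) + (-2)·(1/6) = 1/6.
r3: (3)·(1/6) + (-2)·(2/3) + (2)·(1/6) = -1/2.
The best pure response is r2 with expected payoff 1/6.

1/6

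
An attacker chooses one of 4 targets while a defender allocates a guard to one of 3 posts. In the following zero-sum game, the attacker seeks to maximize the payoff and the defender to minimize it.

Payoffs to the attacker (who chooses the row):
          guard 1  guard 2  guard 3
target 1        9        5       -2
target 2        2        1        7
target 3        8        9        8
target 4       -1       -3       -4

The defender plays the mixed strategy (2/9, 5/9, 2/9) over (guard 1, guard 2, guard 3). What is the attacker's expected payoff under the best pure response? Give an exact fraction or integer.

77/9

target 1: (9)·(2/9) + (5)·(5/9) + (-2)·(2/9) = 13/3.
target 2: (2)·(2/9) + (1)·(5/9) + (7)·(2/9) = 23/9.
target 3: (8)·(2/9) + (9)·(5/9) + (8)·(2/9) = 77/9.
target 4: (-1)·(2/9) + (-3)·(5/9) + (-4)·(2/9) = -25/9.
The best pure response is target 3 with expected payoff 77/9.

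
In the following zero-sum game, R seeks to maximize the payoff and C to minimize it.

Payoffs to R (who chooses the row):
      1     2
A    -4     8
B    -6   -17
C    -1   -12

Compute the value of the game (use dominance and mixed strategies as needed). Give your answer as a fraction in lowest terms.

Row B is strictly dominated by row C, so R never plays it.
The remaining 2×2 game on (A, C) × (1, 2) has no saddle point. Let R play A with probability p; indifference gives −4p − (1−p) = 8p − 12(1−p), so p = 11/23.
Similarly C's optimal q on 1 is 20/23, and the value is -4·(20/23) + (8)·(3/23) = -56/23.

-56/23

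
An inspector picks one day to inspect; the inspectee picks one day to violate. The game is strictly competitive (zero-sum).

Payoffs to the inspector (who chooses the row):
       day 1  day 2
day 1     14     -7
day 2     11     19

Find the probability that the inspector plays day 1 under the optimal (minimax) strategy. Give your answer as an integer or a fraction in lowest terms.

Row minima are -7 and 11, so the inspector's maximin is 11; column maxima are 14 and 19, so the inspectee's minimax is 14. These differ, so the equilibrium is in mixed strategies.
Let the inspector play day 1 with probability p. The inspectee is indifferent when 14p + 11(1−p) = −7p + 19(1−p), giving p = 8/29.

8/29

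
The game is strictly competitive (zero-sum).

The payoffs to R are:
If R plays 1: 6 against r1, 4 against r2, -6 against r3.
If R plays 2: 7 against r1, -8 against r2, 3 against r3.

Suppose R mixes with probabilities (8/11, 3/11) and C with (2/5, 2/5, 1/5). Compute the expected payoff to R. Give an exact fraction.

Against (2/5, 2/5, 1/5), each row's expected payoff is 1: 14/5; 2: 1/5.
Taking the (8/11, 3/11)-weighted average: (8/11)·(14/5) + (3/11)·(1/5) = 23/11.

23/11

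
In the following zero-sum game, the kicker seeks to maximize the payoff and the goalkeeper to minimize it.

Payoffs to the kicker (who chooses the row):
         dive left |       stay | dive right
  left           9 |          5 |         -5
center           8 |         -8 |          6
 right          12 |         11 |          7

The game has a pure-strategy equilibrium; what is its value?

Row minima: -5, -8, 7 → the kicker's maximin is 7.
Column maxima: 12, 11, 7 → the goalkeeper's minimax is 7.
They coincide at (right, dive right), so the value is 7.

7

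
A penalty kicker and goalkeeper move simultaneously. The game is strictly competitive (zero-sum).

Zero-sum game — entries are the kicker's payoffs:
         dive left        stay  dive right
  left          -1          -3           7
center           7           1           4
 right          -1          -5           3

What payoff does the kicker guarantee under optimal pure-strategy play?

1

Row minima: -3, 1, -5 → the kicker's maximin is 1.
Column maxima: 7, 1, 7 → the goalkeeper's minimax is 1.
They coincide at (center, stay), so the value is 1.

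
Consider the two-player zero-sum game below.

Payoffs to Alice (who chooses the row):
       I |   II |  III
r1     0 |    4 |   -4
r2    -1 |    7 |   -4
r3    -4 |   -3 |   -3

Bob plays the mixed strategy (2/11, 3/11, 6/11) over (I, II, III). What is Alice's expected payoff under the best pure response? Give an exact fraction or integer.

r1: (0)·(2/11) + (4)·(3/11) + (-4)·(6/11) = -12/11.
r2: (-1)·(2/11) + (7)·(3/11) + (-4)·(6/11) = -5/11.
r3: (-4)·(2/11) + (-3)·(3/11) + (-3)·(6/11) = -35/11.
The best pure response is r2 with expected payoff -5/11.

-5/11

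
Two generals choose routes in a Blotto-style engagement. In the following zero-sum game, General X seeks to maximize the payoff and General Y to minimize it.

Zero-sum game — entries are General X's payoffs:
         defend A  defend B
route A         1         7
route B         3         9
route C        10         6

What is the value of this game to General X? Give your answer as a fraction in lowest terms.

36/5

Row route A is strictly dominated by row route B, so General X never plays it.
The remaining 2×2 game on (route B, route C) × (defend A, defend B) has no saddle point. Let General X play route B with probability p; indifference gives 3p + 10(1−p) = 9p + 6(1−p), so p = 2/5.
Similarly General Y's optimal q on defend A is 3/10, and the value is 3·(3/10) + (9)·(7/10) = 36/5.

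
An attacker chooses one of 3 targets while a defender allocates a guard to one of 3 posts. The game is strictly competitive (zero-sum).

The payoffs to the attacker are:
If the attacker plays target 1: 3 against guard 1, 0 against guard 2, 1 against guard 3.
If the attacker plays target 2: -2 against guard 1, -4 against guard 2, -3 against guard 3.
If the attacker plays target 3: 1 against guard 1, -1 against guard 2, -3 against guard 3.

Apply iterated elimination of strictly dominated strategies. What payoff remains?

Column guard 1 is strictly dominated by guard 2 for the defender (0<3, -4<-2, -1<1); eliminate guard 1.
Row target 2 is strictly dominated by row target 1 (0>-4, 1>-3); eliminate target 2.
Row target 3 is strictly dominated by row target 1 (0>-1, 1>-3); eliminate target 3.
Column guard 3 is strictly dominated by guard 2 for the defender (0<1); eliminate guard 3.
Only (target 1, guard 2) remains, with payoff 0.

0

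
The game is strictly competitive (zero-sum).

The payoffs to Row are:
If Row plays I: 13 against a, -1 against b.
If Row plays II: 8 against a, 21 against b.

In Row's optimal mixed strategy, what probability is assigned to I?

13/27

Row minima are -1 and 8, so Row's maximin is 8; column maxima are 13 and 21, so Column's minimax is 13. These differ, so the equilibrium is in mixed strategies.
Let Row play I with probability p. Column is indifferent when 13p + 8(1−p) = −p + 21(1−p), giving p = 13/27.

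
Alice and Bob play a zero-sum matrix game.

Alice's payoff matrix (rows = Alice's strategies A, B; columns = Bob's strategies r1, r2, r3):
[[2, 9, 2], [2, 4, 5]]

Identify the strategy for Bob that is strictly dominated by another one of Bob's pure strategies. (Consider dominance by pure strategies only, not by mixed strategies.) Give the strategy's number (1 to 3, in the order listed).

2

Bob prefers columns that give Alice less. Compare r2 with r1: 2 < 9, 2 < 4.
So r1 strictly dominates r2 for Bob; r2 is strictly dominated.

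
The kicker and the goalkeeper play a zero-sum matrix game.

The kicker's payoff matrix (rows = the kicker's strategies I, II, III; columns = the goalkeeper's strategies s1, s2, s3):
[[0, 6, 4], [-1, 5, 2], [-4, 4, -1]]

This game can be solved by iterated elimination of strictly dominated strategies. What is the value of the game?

Row III is strictly dominated by row I (0>-4, 6>4, 4>-1); eliminate III.
Row II is strictly dominated by row I (0>-1, 6>5, 4>2); eliminate II.
Column s3 is strictly dominated by s1 for the goalkeeper (0<4); eliminate s3.
Column s2 is strictly dominated by s1 for the goalkeeper (0<6); eliminate s2.
Only (I, s1) remains, with payoff 0.

0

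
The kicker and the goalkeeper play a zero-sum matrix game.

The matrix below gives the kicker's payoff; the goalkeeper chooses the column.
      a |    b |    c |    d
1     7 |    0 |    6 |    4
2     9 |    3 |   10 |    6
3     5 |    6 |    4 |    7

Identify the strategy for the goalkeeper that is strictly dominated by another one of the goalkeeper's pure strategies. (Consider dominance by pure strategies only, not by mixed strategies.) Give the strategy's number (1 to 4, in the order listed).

4

The goalkeeper prefers columns that give the kicker less. Compare d with b: 0 < 4, 3 < 6, 6 < 7.
So b strictly dominates d for the goalkeeper; d is strictly dominated.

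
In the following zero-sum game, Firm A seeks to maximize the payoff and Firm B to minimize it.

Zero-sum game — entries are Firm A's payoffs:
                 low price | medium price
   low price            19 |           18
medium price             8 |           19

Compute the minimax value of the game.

217/12

Row minima are 18 and 8, so Firm A's maximin is 18; column maxima are 19 and 19, so Firm B's minimax is 19. These differ, so the equilibrium is in mixed strategies.
Let Firm A play low price with probability p. Firm B is indifferent when 19p + 8(1−p) = 18p + 19(1−p), giving p = 11/12.
Let Firm B play low price with probability q. Firm A is indifferent when 19q + 18(1−q) = 8q + 19(1−q), giving q = 1/12.
The value is 19·(1/12) + (18)·(11/12) = 217/12.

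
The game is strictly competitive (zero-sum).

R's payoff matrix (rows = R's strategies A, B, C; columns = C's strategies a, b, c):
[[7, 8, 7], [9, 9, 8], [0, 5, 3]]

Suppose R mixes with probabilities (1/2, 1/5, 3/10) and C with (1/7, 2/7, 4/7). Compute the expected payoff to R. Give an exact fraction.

439/70

Against (1/7, 2/7, 4/7), each row's expected payoff is A: 51/7; B: 59/7; C: 22/7.
Taking the (1/2, 1/5, 3/10)-weighted average: (1/2)·(51/7) + (1/5)·(59/7) + (3/10)·(22/7) = 439/70.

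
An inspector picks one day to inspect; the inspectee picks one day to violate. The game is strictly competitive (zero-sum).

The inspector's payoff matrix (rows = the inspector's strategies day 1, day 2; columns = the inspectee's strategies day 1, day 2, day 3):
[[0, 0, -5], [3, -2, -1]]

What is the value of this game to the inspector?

-5/3

Column day 1 is strictly dominated by day 3 for the inspectee (it gives the inspector more in every row).
The remaining 2×2 game on (day 1, day 2) × (day 2, day 3) has no saddle point. Let the inspector play day 1 with probability p; indifference gives −2(1−p) = −5p − (1−p), so p = 1/6.
Similarly the inspectee's optimal q on day 2 is 2/3, and the value is 0·(2/3) + (-5)·(1/3) = -5/3.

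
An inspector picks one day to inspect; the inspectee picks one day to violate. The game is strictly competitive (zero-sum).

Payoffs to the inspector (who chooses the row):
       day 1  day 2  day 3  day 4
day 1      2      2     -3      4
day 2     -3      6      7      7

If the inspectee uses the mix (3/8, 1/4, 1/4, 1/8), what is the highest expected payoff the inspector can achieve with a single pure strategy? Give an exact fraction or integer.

3

day 1: (2)·(3/8) + (2)·(1/4) + (-3)·(1/4) + (4)·(1/8) = 1.
day 2: (-3)·(3/8) + (6)·(1/4) + (7)·(1/4) + (7)·(1/8) = 3.
The best pure response is day 2 with expected payoff 3.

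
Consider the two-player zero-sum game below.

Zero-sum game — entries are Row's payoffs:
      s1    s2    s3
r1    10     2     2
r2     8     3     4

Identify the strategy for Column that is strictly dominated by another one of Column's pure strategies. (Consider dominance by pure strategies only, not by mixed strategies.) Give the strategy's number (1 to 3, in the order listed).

Column prefers columns that give Row less. Compare s1 with s2: 2 < 10, 3 < 8.
So s2 strictly dominates s1 for Column; s1 is strictly dominated.

1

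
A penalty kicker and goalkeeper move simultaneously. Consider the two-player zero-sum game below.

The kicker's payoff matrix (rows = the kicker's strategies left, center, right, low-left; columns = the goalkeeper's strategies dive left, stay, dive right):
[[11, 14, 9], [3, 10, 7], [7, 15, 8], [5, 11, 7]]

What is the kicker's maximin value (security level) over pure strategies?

The worst-case payoff for each row is left: 9, center: 3, right: 7, low-left: 5.
The best of these is 9.

9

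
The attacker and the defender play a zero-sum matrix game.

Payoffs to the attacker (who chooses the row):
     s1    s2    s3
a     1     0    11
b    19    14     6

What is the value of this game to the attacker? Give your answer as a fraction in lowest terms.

Column s1 is strictly dominated by s2 for the defender (it gives the attacker more in every row).
The remaining 2×2 game on (a, b) × (s2, s3) has no saddle point. Let the attacker play a with probability p; indifference gives 14(1−p) = 11p + 6(1−p), so p = 8/19.
Similarly the defender's optimal q on s2 is 5/19, and the value is 0·(5/19) + (11)·(14/19) = 154/19.

154/19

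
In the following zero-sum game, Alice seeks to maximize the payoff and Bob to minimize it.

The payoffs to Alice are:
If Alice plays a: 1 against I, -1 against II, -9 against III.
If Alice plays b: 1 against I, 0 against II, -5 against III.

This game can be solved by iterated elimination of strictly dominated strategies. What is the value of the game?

-5

Column I is strictly dominated by II for Bob (-1<1, 0<1); eliminate I.
Column II is strictly dominated by III for Bob (-9<-1, -5<0); eliminate II.
Row a is strictly dominated by row b (-5>-9); eliminate a.
Only (b, III) remains, with payoff -5.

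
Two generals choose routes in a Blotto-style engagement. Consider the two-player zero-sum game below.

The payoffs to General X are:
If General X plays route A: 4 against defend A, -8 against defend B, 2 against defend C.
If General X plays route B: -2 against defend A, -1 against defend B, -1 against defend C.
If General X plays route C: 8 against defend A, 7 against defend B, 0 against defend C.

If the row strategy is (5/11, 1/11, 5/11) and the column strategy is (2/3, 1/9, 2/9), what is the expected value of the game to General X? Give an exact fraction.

40/11

Against (2/3, 1/9, 2/9), each row's expected payoff is route A: 20/9; route B: -5/3; route C: 55/9.
Taking the (5/11, 1/11, 5/11)-weighted average: (5/11)·(20/9) + (1/11)·(-5/3) + (5/11)·(55/9) = 40/11.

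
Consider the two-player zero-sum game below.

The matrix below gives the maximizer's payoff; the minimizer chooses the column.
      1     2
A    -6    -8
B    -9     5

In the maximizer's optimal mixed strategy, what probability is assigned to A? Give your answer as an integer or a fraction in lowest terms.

Row minima are -8 and -9, so the maximizer's maximin is -8; column maxima are -6 and 5, so the minimizer's minimax is -6. These differ, so the equilibrium is in mixed strategies.
Let the maximizer play A with probability p. The minimizer is indifferent when −6p − 9(1−p) = −8p + 5(1−p), giving p = 7/8.

7/8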